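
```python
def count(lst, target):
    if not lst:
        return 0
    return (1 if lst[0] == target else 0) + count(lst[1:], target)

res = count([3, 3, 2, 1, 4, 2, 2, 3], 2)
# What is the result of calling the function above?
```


count([3, 3, 2, 1, 4, 2, 2, 3], 2)
lst[0]=3 != 2: 0 + count([3, 2, 1, 4, 2, 2, 3], 2)
lst[0]=3 != 2: 0 + count([2, 1, 4, 2, 2, 3], 2)
lst[0]=2 == 2: 1 + count([1, 4, 2, 2, 3], 2)
lst[0]=1 != 2: 0 + count([4, 2, 2, 3], 2)
lst[0]=4 != 2: 0 + count([2, 2, 3], 2)
lst[0]=2 == 2: 1 + count([2, 3], 2)
lst[0]=2 == 2: 1 + count([3], 2)
lst[0]=3 != 2: 0 + count([], 2)
= 3


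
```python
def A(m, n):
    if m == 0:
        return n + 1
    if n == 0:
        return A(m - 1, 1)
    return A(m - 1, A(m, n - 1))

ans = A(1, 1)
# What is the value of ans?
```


A(1, 1)
= A(0, A(1, 0))
First compute A(1, 0) = 2
= A(0, 2)
= 3


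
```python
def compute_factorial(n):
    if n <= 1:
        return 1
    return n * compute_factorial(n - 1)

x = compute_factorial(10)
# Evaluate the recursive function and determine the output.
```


compute_factorial(10)
= 10 * compute_factorial(9)
= 10 * 9 * compute_factorial(8)
= 10 * 9 * 8 * compute_factorial(7)
= 10 * 9 * 8 * 7 * compute_factorial(6)
= 10 * 9 * 8 * 7 * 6 * compute_factorial(5)
= 10 * 9 * 8 * 7 * 6 * 5 * compute_factorial(4)
= 10 * 9 * 8 * 7 * 6 * 5 * 4 * compute_factorial(3)
= 10 * 9 * 8 * 7 * 6 * 5 * 4 * 3 * compute_factorial(2)
= 10 * 9 * 8 * 7 * 6 * 5 * 4 * 3 * 2 * compute_factorial(1)
= 10 * 9 * 8 * 7 * 6 * 5 * 4 * 3 * 2 * 1
= 3628800


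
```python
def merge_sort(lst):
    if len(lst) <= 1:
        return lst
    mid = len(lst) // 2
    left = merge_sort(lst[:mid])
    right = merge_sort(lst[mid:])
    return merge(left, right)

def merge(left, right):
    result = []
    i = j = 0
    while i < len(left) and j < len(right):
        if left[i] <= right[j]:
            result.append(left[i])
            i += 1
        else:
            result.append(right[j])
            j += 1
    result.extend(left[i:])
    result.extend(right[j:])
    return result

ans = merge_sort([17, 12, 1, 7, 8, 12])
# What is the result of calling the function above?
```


merge_sort([17, 12, 1, 7, 8, 12])
Split into [17, 12, 1] and [7, 8, 12]
Left sorted: [1, 12, 17]
Right sorted: [7, 8, 12]
Merge [1, 12, 17] and [7, 8, 12]
= [1, 7, 8, 12, 12, 17]


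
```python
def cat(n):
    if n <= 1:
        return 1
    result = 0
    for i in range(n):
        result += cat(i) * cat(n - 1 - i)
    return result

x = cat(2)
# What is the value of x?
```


cat(2)
= sum of cat(i) * cat(2-1-i) for i in 0..1
  cat(0)*cat(1) = 1*1 = 1
  cat(1)*cat(0) = 1*1 = 1
= 1 + 1
= 2


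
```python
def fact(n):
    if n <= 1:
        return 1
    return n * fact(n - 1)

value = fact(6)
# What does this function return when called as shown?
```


fact(6)
= 6 * fact(5)
= 6 * 5 * fact(4)
= 6 * 5 * 4 * fact(3)
= 6 * 5 * 4 * 3 * fact(2)
= 6 * 5 * 4 * 3 * 2 * fact(1)
= 6 * 5 * 4 * 3 * 2 * 1
= 720


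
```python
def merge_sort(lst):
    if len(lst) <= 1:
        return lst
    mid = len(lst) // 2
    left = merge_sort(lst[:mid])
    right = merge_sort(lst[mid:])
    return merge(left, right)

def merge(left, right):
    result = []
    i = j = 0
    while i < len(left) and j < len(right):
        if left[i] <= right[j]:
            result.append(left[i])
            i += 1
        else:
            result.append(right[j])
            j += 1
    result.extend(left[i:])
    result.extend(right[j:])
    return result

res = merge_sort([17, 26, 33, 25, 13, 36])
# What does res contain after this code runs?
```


merge_sort([17, 26, 33, 25, 13, 36])
Split into [17, 26, 33] and [25, 13, 36]
Left sorted: [17, 26, 33]
Right sorted: [13, 25, 36]
Merge [17, 26, 33] and [13, 25, 36]
= [13, 17, 25, 26, 33, 36]


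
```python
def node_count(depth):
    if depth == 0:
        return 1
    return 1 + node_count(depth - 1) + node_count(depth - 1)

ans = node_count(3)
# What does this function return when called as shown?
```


node_count(3)
= 1 + node_count(2) + node_count(2)
= 1 + 2 * node_count(2)
node_count(k) = 2^(k+1) - 1
node_count(0) = 1
node_count(1) = 3
node_count(2) = 7
node_count(3) = 15
node_count(3) = 2^4 - 1 = 15


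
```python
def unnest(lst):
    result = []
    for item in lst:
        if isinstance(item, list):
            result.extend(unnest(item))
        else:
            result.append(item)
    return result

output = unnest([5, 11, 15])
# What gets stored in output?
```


unnest([5, 11, 15])
Processing each element:
  5 is not a list -> append 5
  11 is not a list -> append 11
  15 is not a list -> append 15
= [5, 11, 15]


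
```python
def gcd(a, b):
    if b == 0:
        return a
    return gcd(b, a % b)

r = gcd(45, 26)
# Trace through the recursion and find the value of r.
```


gcd(45, 26)
= gcd(26, 45 % 26) = gcd(26, 19)
= gcd(19, 26 % 19) = gcd(19, 7)
= gcd(7, 19 % 7) = gcd(7, 5)
= gcd(5, 7 % 5) = gcd(5, 2)
= gcd(2, 5 % 2) = gcd(2, 1)
= gcd(1, 2 % 1) = gcd(1, 0)
b == 0, return a = 1


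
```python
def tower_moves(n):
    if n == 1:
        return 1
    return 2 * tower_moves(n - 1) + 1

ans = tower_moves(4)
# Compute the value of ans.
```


tower_moves(4)
= 2 * tower_moves(3) + 1
= 2 * (2 * tower_moves(2) + 1) + 1
= 2 * (2 * (2 * tower_moves(1) + 1) + 1) + 1
Now compute bottom-up:
tower_moves(1) = 1
tower_moves(2) = 2 * 1 + 1 = 3
tower_moves(3) = 2 * 3 + 1 = 7
tower_moves(4) = 2 * 7 + 1 = 15
= 15


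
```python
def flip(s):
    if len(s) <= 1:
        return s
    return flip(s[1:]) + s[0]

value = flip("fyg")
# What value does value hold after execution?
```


flip("fyg")
= flip("yg") + "f"
= flip("g") + "y" + "f"
= "g" + "y" + "f"
= "gyf"


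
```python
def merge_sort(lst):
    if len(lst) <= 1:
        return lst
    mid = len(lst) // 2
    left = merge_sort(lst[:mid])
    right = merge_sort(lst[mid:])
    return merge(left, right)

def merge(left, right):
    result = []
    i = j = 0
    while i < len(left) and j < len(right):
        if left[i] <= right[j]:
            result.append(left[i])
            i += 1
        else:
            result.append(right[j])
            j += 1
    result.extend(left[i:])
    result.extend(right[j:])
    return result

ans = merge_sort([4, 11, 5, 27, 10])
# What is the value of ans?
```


merge_sort([4, 11, 5, 27, 10])
Split into [4, 11] and [5, 27, 10]
Left sorted: [4, 11]
Right sorted: [5, 10, 27]
Merge [4, 11] and [5, 10, 27]
= [4, 5, 10, 11, 27]


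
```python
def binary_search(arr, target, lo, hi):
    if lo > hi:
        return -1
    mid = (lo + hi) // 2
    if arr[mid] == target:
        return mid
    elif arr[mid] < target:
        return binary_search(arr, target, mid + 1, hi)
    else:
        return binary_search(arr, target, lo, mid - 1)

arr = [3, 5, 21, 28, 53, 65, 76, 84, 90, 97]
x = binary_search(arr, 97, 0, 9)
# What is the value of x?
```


binary_search(arr, 97, 0, 9)
lo=0, hi=9, mid=4, arr[mid]=53
53 < 97, search right half
lo=5, hi=9, mid=7, arr[mid]=84
84 < 97, search right half
lo=8, hi=9, mid=8, arr[mid]=90
90 < 97, search right half
lo=9, hi=9, mid=9, arr[mid]=97
arr[9] == 97, found at index 9
= 9


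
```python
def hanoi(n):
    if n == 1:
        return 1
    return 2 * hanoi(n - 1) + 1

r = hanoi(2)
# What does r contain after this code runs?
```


hanoi(2)
= 2 * hanoi(1) + 1
Now compute bottom-up:
hanoi(1) = 1
hanoi(2) = 2 * 1 + 1 = 3
= 3


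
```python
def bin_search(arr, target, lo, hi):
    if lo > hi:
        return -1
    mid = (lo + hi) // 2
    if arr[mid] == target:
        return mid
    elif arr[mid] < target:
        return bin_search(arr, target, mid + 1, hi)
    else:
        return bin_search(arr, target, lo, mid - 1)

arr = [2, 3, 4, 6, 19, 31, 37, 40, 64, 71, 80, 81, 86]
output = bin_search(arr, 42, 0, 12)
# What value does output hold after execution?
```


bin_search(arr, 42, 0, 12)
lo=0, hi=12, mid=6, arr[mid]=37
37 < 42, search right half
lo=7, hi=12, mid=9, arr[mid]=71
71 > 42, search left half
lo=7, hi=8, mid=7, arr[mid]=40
40 < 42, search right half
lo=8, hi=8, mid=8, arr[mid]=64
64 > 42, search left half
lo > hi, target not found, return -1
= -1


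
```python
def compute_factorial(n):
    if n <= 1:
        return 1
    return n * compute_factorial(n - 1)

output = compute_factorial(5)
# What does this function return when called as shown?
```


compute_factorial(5)
= 5 * compute_factorial(4)
= 5 * 4 * compute_factorial(3)
= 5 * 4 * 3 * compute_factorial(2)
= 5 * 4 * 3 * 2 * compute_factorial(1)
= 5 * 4 * 3 * 2 * 1
= 120


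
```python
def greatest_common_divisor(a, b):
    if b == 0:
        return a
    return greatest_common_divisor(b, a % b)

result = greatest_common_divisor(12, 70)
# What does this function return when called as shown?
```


greatest_common_divisor(12, 70)
= greatest_common_divisor(70, 12 % 70) = greatest_common_divisor(70, 12)
= greatest_common_divisor(12, 70 % 12) = greatest_common_divisor(12, 10)
= greatest_common_divisor(10, 12 % 10) = greatest_common_divisor(10, 2)
= greatest_common_divisor(2, 10 % 2) = greatest_common_divisor(2, 0)
b == 0, return a = 2


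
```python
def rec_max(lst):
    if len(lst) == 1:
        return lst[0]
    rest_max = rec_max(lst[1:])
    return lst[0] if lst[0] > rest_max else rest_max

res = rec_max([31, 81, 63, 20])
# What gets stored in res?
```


rec_max([31, 81, 63, 20])
= compare 31 with rec_max([81, 63, 20])
= compare 81 with rec_max([63, 20])
= compare 63 with rec_max([20])
Base: rec_max([20]) = 20
compare 63 with 20: max = 63
compare 81 with 63: max = 81
compare 31 with 81: max = 81
= 81


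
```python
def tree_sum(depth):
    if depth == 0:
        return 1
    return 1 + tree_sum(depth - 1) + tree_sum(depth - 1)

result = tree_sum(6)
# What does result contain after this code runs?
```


tree_sum(6)
= 1 + tree_sum(5) + tree_sum(5)
= 1 + 2 * tree_sum(5)
tree_sum(k) = 2^(k+1) - 1
tree_sum(0) = 1
tree_sum(1) = 3
tree_sum(2) = 7
tree_sum(3) = 15
tree_sum(4) = 31
tree_sum(6) = 2^7 - 1 = 127


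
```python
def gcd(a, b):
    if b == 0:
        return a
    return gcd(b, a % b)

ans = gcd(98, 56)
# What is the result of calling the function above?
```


gcd(98, 56)
= gcd(56, 98 % 56) = gcd(56, 42)
= gcd(42, 56 % 42) = gcd(42, 14)
= gcd(14, 42 % 14) = gcd(14, 0)
b == 0, return a = 14


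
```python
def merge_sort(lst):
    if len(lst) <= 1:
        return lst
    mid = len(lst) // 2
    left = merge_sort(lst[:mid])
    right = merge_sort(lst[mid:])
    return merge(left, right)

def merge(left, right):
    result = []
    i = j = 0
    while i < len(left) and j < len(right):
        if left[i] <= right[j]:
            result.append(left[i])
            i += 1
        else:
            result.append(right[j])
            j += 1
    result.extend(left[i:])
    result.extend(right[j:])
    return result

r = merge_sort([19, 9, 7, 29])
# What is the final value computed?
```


merge_sort([19, 9, 7, 29])
Split into [19, 9] and [7, 29]
Left sorted: [9, 19]
Right sorted: [7, 29]
Merge [9, 19] and [7, 29]
= [7, 9, 19, 29]


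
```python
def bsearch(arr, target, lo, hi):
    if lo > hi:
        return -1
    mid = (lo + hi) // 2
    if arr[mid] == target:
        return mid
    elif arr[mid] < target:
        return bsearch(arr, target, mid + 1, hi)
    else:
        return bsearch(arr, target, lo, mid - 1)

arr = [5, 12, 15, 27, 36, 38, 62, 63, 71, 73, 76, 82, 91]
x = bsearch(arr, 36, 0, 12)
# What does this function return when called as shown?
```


bsearch(arr, 36, 0, 12)
lo=0, hi=12, mid=6, arr[mid]=62
62 > 36, search left half
lo=0, hi=5, mid=2, arr[mid]=15
15 < 36, search right half
lo=3, hi=5, mid=4, arr[mid]=36
arr[4] == 36, found at index 4
= 4


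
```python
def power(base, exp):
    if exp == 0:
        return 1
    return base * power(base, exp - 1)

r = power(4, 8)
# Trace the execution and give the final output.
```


power(4, 8)
= 4 * power(4, 7)
= 4 * 4 * power(4, 6)
= 4 * 4 * 4 * power(4, 5)
= 4 * 4 * 4 * 4 * power(4, 4)
= 4 * 4 * 4 * 4 * 4 * power(4, 3)
= 4 * 4 * 4 * 4 * 4 * 4 * power(4, 2)
= 4 * 4 * 4 * 4 * 4 * 4 * 4 * power(4, 1)
= 4 * 4 * 4 * 4 * 4 * 4 * 4 * 4 * power(4, 0)
= 4 * 4 * 4 * 4 * 4 * 4 * 4 * 4 * 1
= 65536


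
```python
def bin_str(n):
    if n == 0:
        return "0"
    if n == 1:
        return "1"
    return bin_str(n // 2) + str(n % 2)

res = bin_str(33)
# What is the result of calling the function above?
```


bin_str(33)
= bin_str(16) + "1"
= bin_str(8) + "0" + "1"
= bin_str(4) + "0" + "0" + "1"
= bin_str(2) + "0" + "0" + "0" + "1"
= bin_str(1) + "0" + "0" + "0" + "0" + "1"
= "1" + "0" + "0" + "0" + "0" + "1"
= "100001"


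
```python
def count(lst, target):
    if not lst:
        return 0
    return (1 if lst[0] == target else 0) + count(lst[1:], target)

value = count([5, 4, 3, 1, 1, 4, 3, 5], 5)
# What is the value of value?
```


count([5, 4, 3, 1, 1, 4, 3, 5], 5)
lst[0]=5 == 5: 1 + count([4, 3, 1, 1, 4, 3, 5], 5)
lst[0]=4 != 5: 0 + count([3, 1, 1, 4, 3, 5], 5)
lst[0]=3 != 5: 0 + count([1, 1, 4, 3, 5], 5)
lst[0]=1 != 5: 0 + count([1, 4, 3, 5], 5)
lst[0]=1 != 5: 0 + count([4, 3, 5], 5)
lst[0]=4 != 5: 0 + count([3, 5], 5)
lst[0]=3 != 5: 0 + count([5], 5)
lst[0]=5 == 5: 1 + count([], 5)
= 2


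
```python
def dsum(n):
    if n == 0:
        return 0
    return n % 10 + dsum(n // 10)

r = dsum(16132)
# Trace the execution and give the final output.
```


dsum(16132)
= 2 + dsum(1613)
= 2 + 3 + dsum(161)
= 2 + 3 + 1 + dsum(16)
= 2 + 3 + 1 + 6 + dsum(1)
= 2 + 3 + 1 + 6 + 1 + dsum(0)
= 2 + 3 + 1 + 6 + 1 + 0
= 13


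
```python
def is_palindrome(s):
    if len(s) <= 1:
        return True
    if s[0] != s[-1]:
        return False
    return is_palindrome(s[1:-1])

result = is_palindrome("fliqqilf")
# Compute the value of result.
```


is_palindrome("fliqqilf")
"fliqqilf": s[0]='f' == s[-1]='f' -> is_palindrome("liqqil")
"liqqil": s[0]='l' == s[-1]='l' -> is_palindrome("iqqi")
"iqqi": s[0]='i' == s[-1]='i' -> is_palindrome("qq")
"qq": s[0]='q' == s[-1]='q' -> is_palindrome("")
"": len <= 1 -> True
= True


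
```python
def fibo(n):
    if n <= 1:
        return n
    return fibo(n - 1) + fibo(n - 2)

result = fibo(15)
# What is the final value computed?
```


fibo(15)
= fibo(14) + fibo(13)
= (fibo(13) + fibo(12)) + fibo(13)
Computing bottom-up: fibo(0)=0, fibo(1)=1, fibo(2)=1, fibo(3)=2, fibo(4)=3, fibo(5)=5, fibo(6)=8, fibo(7)=13, fibo(8)=21, fibo(9)=34, fibo(10)=55, fibo(11)=89, fibo(12)=144, fibo(13)=233, fibo(14)=377, fibo(15)=610
= 610


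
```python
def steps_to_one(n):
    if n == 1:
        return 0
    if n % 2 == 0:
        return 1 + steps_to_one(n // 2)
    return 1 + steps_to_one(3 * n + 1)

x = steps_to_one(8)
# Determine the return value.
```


steps_to_one(8)
8 is even -> steps_to_one(4)
4 is even -> steps_to_one(2)
2 is even -> steps_to_one(1)
Reached 1 after 3 steps
= 3


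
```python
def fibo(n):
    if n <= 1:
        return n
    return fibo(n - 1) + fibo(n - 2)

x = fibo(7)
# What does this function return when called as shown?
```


fibo(7)
= fibo(6) + fibo(5)
= (fibo(5) + fibo(4)) + fibo(5)
Computing bottom-up: fibo(0)=0, fibo(1)=1, fibo(2)=1, fibo(3)=2, fibo(4)=3, fibo(5)=5, fibo(6)=8, fibo(7)=13
= 13


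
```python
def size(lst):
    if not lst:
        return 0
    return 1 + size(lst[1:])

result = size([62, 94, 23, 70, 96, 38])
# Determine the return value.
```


size([62, 94, 23, 70, 96, 38])
= 1 + size([94, 23, 70, 96, 38])
= 1 + 1 + size([23, 70, 96, 38])
= 1 + 1 + 1 + size([70, 96, 38])
= 1 + 1 + 1 + 1 + size([96, 38])
= 1 + 1 + 1 + 1 + 1 + size([38])
= 1 + 1 + 1 + 1 + 1 + 1 + size([])
= 1 + 1 + 1 + 1 + 1 + 1 + 0
= 6


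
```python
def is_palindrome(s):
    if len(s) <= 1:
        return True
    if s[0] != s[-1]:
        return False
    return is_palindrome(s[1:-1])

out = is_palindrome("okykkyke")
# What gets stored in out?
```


is_palindrome("okykkyke")
"okykkyke": s[0]='o' != s[-1]='e' -> False
= False


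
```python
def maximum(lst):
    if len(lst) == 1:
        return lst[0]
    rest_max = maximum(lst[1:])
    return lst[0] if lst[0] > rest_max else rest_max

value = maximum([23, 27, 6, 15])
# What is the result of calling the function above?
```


maximum([23, 27, 6, 15])
= compare 23 with maximum([27, 6, 15])
= compare 27 with maximum([6, 15])
= compare 6 with maximum([15])
Base: maximum([15]) = 15
compare 6 with 15: max = 15
compare 27 with 15: max = 27
compare 23 with 27: max = 27
= 27


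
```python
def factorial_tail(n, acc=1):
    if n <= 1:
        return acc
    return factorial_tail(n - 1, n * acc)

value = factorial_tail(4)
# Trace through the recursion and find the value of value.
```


factorial_tail(4, 1)
= factorial_tail(3, 4 * 1) = factorial_tail(3, 4)
= factorial_tail(2, 3 * 4) = factorial_tail(2, 12)
= factorial_tail(1, 2 * 12) = factorial_tail(1, 24)
n <= 1, return acc = 24


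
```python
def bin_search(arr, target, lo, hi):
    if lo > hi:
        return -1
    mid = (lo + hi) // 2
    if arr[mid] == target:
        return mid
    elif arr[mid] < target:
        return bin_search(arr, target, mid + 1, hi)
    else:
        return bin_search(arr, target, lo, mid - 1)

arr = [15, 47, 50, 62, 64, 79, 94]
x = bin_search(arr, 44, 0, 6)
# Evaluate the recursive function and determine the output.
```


bin_search(arr, 44, 0, 6)
lo=0, hi=6, mid=3, arr[mid]=62
62 > 44, search left half
lo=0, hi=2, mid=1, arr[mid]=47
47 > 44, search left half
lo=0, hi=0, mid=0, arr[mid]=15
15 < 44, search right half
lo > hi, target not found, return -1
= -1


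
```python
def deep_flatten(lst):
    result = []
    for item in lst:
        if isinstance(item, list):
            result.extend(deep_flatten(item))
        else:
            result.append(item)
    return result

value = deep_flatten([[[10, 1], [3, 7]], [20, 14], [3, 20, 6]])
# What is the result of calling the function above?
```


deep_flatten([[[10, 1], [3, 7]], [20, 14], [3, 20, 6]])
Processing each element:
  [[10, 1], [3, 7]] is a list -> deep_flatten recursively -> [10, 1, 3, 7]
  [20, 14] is a list -> deep_flatten recursively -> [20, 14]
  [3, 20, 6] is a list -> deep_flatten recursively -> [3, 20, 6]
= [10, 1, 3, 7, 20, 14, 3, 20, 6]


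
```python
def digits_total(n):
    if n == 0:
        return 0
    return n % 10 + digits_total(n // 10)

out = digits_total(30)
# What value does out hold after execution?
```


digits_total(30)
= 0 + digits_total(3)
= 0 + 3 + digits_total(0)
= 0 + 3 + 0
= 3


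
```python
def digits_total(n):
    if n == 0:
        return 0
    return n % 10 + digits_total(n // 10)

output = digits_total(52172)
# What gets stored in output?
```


digits_total(52172)
= 2 + digits_total(5217)
= 2 + 7 + digits_total(521)
= 2 + 7 + 1 + digits_total(52)
= 2 + 7 + 1 + 2 + digits_total(5)
= 2 + 7 + 1 + 2 + 5 + digits_total(0)
= 2 + 7 + 1 + 2 + 5 + 0
= 17


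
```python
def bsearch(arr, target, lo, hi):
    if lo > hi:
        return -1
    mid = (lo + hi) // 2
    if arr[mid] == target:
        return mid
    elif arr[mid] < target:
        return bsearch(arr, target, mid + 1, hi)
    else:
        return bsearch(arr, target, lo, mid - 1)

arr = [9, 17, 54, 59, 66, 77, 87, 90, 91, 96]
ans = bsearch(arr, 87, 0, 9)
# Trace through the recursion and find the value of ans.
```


bsearch(arr, 87, 0, 9)
lo=0, hi=9, mid=4, arr[mid]=66
66 < 87, search right half
lo=5, hi=9, mid=7, arr[mid]=90
90 > 87, search left half
lo=5, hi=6, mid=5, arr[mid]=77
77 < 87, search right half
lo=6, hi=6, mid=6, arr[mid]=87
arr[6] == 87, found at index 6
= 6


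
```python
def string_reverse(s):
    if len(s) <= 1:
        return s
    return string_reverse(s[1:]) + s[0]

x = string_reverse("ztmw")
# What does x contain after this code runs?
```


string_reverse("ztmw")
= string_reverse("tmw") + "z"
= string_reverse("mw") + "t" + "z"
= string_reverse("w") + "m" + "t" + "z"
= "w" + "m" + "t" + "z"
= "wmtz"


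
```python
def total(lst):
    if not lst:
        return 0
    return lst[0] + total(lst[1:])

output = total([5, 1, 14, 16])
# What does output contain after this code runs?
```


total([5, 1, 14, 16])
= 5 + total([1, 14, 16])
= 5 + 1 + total([14, 16])
= 5 + 1 + 14 + total([16])
= 5 + 1 + 14 + 16 + total([])
= 5 + 1 + 14 + 16 + 0
= 36


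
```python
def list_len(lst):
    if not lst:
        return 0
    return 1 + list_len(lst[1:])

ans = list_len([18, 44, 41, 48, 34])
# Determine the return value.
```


list_len([18, 44, 41, 48, 34])
= 1 + list_len([44, 41, 48, 34])
= 1 + 1 + list_len([41, 48, 34])
= 1 + 1 + 1 + list_len([48, 34])
= 1 + 1 + 1 + 1 + list_len([34])
= 1 + 1 + 1 + 1 + 1 + list_len([])
= 1 + 1 + 1 + 1 + 1 + 0
= 5


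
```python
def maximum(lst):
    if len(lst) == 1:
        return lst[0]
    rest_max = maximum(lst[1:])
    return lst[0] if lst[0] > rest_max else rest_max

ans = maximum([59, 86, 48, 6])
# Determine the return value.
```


maximum([59, 86, 48, 6])
= compare 59 with maximum([86, 48, 6])
= compare 86 with maximum([48, 6])
= compare 48 with maximum([6])
Base: maximum([6]) = 6
compare 48 with 6: max = 48
compare 86 with 48: max = 86
compare 59 with 86: max = 86
= 86


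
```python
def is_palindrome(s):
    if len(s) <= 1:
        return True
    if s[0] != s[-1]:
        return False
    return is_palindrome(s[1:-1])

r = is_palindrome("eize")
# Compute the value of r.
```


is_palindrome("eize")
"eize": s[0]='e' == s[-1]='e' -> is_palindrome("iz")
"iz": s[0]='i' != s[-1]='z' -> False
= False


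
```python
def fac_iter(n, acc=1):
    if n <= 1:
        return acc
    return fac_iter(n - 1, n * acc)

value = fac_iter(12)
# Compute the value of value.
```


fac_iter(12, 1)
= fac_iter(11, 12 * 1) = fac_iter(11, 12)
= fac_iter(10, 11 * 12) = fac_iter(10, 132)
= fac_iter(9, 10 * 132) = fac_iter(9, 1320)
= fac_iter(8, 9 * 1320) = fac_iter(8, 11880)
= fac_iter(7, 8 * 11880) = fac_iter(7, 95040)
= fac_iter(6, 7 * 95040) = fac_iter(6, 665280)
= fac_iter(5, 6 * 665280) = fac_iter(5, 3991680)
= fac_iter(4, 5 * 3991680) = fac_iter(4, 19958400)
= fac_iter(3, 4 * 19958400) = fac_iter(3, 79833600)
= fac_iter(2, 3 * 79833600) = fac_iter(2, 239500800)
= fac_iter(1, 2 * 239500800) = fac_iter(1, 479001600)
n <= 1, return acc = 479001600


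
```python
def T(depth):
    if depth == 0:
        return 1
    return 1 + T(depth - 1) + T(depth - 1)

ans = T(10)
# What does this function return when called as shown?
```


T(10)
= 1 + T(9) + T(9)
= 1 + 2 * T(9)
T(k) = 2^(k+1) - 1
T(0) = 1
T(1) = 3
T(2) = 7
T(3) = 15
T(4) = 31
T(10) = 2^11 - 1 = 2047


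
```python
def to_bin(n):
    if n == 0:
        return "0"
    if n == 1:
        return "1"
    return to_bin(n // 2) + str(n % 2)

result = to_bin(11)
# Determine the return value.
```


to_bin(11)
= to_bin(5) + "1"
= to_bin(2) + "1" + "1"
= to_bin(1) + "0" + "1" + "1"
= "1" + "0" + "1" + "1"
= "1011"


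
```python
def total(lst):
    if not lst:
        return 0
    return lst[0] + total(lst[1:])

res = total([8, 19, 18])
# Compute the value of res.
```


total([8, 19, 18])
= 8 + total([19, 18])
= 8 + 19 + total([18])
= 8 + 19 + 18 + total([])
= 8 + 19 + 18 + 0
= 45


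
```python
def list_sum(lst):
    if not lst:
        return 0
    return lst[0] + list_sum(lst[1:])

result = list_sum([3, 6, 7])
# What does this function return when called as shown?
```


list_sum([3, 6, 7])
= 3 + list_sum([6, 7])
= 3 + 6 + list_sum([7])
= 3 + 6 + 7 + list_sum([])
= 3 + 6 + 7 + 0
= 16


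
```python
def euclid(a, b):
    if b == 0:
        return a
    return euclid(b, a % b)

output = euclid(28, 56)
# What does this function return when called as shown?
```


euclid(28, 56)
= euclid(56, 28 % 56) = euclid(56, 28)
= euclid(28, 56 % 28) = euclid(28, 0)
b == 0, return a = 28


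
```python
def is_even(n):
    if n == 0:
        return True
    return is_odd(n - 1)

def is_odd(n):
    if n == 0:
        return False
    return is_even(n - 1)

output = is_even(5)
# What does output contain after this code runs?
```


is_even(5)
= is_odd(4)
= is_even(3)
= is_odd(2)
= is_even(1)
= is_odd(0)
n == 0: return False
= False


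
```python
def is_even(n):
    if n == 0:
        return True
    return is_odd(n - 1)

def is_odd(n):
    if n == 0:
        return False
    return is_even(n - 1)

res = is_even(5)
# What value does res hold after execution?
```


is_even(5)
= is_odd(4)
= is_even(3)
= is_odd(2)
= is_even(1)
= is_odd(0)
n == 0: return False
= False


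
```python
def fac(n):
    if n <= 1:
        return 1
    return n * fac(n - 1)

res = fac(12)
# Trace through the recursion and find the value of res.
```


fac(12)
= 12 * fac(11)
= 12 * 11 * fac(10)
= 12 * 11 * 10 * fac(9)
= 12 * 11 * 10 * 9 * fac(8)
= 12 * 11 * 10 * 9 * 8 * fac(7)
= 12 * 11 * 10 * 9 * 8 * 7 * fac(6)
= 12 * 11 * 10 * 9 * 8 * 7 * 6 * fac(5)
= 12 * 11 * 10 * 9 * 8 * 7 * 6 * 5 * fac(4)
= 12 * 11 * 10 * 9 * 8 * 7 * 6 * 5 * 4 * fac(3)
= 12 * 11 * 10 * 9 * 8 * 7 * 6 * 5 * 4 * 3 * fac(2)
= 12 * 11 * 10 * 9 * 8 * 7 * 6 * 5 * 4 * 3 * 2 * fac(1)
= 12 * 11 * 10 * 9 * 8 * 7 * 6 * 5 * 4 * 3 * 2 * 1
= 479001600


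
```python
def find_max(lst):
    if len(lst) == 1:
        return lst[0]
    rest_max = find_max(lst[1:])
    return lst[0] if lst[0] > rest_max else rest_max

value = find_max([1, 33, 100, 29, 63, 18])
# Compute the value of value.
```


find_max([1, 33, 100, 29, 63, 18])
= compare 1 with find_max([33, 100, 29, 63, 18])
= compare 33 with find_max([100, 29, 63, 18])
= compare 100 with find_max([29, 63, 18])
= compare 29 with find_max([63, 18])
= compare 63 with find_max([18])
Base: find_max([18]) = 18
compare 63 with 18: max = 63
compare 29 with 63: max = 63
compare 100 with 63: max = 100
compare 33 with 100: max = 100
compare 1 with 100: max = 100
= 100


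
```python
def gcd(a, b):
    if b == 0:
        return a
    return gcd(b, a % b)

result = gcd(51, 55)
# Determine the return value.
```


gcd(51, 55)
= gcd(55, 51 % 55) = gcd(55, 51)
= gcd(51, 55 % 51) = gcd(51, 4)
= gcd(4, 51 % 4) = gcd(4, 3)
= gcd(3, 4 % 3) = gcd(3, 1)
= gcd(1, 3 % 1) = gcd(1, 0)
b == 0, return a = 1


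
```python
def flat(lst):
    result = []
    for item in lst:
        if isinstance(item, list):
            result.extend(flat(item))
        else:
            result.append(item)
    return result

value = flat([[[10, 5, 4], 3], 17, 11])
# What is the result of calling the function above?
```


flat([[[10, 5, 4], 3], 17, 11])
Processing each element:
  [[10, 5, 4], 3] is a list -> flat recursively -> [10, 5, 4, 3]
  17 is not a list -> append 17
  11 is not a list -> append 11
= [10, 5, 4, 3, 17, 11]


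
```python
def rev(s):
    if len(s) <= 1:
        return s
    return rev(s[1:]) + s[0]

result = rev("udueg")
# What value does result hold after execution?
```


rev("udueg")
= rev("dueg") + "u"
= rev("ueg") + "d" + "u"
= rev("eg") + "u" + "d" + "u"
= rev("g") + "e" + "u" + "d" + "u"
= "g" + "e" + "u" + "d" + "u"
= "geudu"


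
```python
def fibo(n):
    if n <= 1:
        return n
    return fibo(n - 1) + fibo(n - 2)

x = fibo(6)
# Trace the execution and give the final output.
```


fibo(6)
= fibo(5) + fibo(4)
= (fibo(4) + fibo(3)) + fibo(4)
Computing bottom-up: fibo(0)=0, fibo(1)=1, fibo(2)=1, fibo(3)=2, fibo(4)=3, fibo(5)=5, fibo(6)=8
= 8


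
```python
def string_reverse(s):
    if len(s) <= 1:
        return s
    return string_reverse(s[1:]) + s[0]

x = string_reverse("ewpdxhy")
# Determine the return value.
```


string_reverse("ewpdxhy")
= string_reverse("wpdxhy") + "e"
= string_reverse("pdxhy") + "w" + "e"
= string_reverse("dxhy") + "p" + "w" + "e"
= string_reverse("xhy") + "d" + "p" + "w" + "e"
= string_reverse("hy") + "x" + "d" + "p" + "w" + "e"
= string_reverse("y") + "h" + "x" + "d" + "p" + "w" + "e"
= "y" + "h" + "x" + "d" + "p" + "w" + "e"
= "yhxdpwe"


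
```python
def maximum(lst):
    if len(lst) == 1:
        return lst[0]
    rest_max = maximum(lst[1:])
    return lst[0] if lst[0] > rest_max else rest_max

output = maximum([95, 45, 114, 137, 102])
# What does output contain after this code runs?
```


maximum([95, 45, 114, 137, 102])
= compare 95 with maximum([45, 114, 137, 102])
= compare 45 with maximum([114, 137, 102])
= compare 114 with maximum([137, 102])
= compare 137 with maximum([102])
Base: maximum([102]) = 102
compare 137 with 102: max = 137
compare 114 with 137: max = 137
compare 45 with 137: max = 137
compare 95 with 137: max = 137
= 137


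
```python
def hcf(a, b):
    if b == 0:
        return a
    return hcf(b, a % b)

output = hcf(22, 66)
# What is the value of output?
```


hcf(22, 66)
= hcf(66, 22 % 66) = hcf(66, 22)
= hcf(22, 66 % 22) = hcf(22, 0)
b == 0, return a = 22


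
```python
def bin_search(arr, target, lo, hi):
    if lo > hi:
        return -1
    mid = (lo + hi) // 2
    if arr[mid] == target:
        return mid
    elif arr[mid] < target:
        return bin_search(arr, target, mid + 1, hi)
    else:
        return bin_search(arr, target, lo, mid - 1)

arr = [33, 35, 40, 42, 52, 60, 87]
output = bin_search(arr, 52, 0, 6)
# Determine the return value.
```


bin_search(arr, 52, 0, 6)
lo=0, hi=6, mid=3, arr[mid]=42
42 < 52, search right half
lo=4, hi=6, mid=5, arr[mid]=60
60 > 52, search left half
lo=4, hi=4, mid=4, arr[mid]=52
arr[4] == 52, found at index 4
= 4


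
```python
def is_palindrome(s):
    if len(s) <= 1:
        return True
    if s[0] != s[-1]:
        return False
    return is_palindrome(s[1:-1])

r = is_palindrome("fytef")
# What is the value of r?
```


is_palindrome("fytef")
"fytef": s[0]='f' == s[-1]='f' -> is_palindrome("yte")
"yte": s[0]='y' != s[-1]='e' -> False
= False


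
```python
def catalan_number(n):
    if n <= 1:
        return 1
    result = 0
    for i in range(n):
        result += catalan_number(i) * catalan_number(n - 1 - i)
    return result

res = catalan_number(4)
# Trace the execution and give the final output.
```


catalan_number(4)
= sum of catalan_number(i) * catalan_number(4-1-i) for i in 0..3
First compute sub-values bottom-up:
  catalan_number(0) = 1, catalan_number(1) = 1
  catalan_number(2) = 1*1 + 1*1 = 2
  catalan_number(3) = 1*2 + 1*1 + 2*1 = 5
Now catalan_number(4):
  catalan_number(0)*catalan_number(3) = 1*5 = 5
  catalan_number(1)*catalan_number(2) = 1*2 = 2
  catalan_number(2)*catalan_number(1) = 2*1 = 2
  catalan_number(3)*catalan_number(0) = 5*1 = 5
= 5 + 2 + 2 + 5
= 14


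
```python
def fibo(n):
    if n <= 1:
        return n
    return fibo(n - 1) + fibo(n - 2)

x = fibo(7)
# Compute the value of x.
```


fibo(7)
= fibo(6) + fibo(5)
= (fibo(5) + fibo(4)) + fibo(5)
Computing bottom-up: fibo(0)=0, fibo(1)=1, fibo(2)=1, fibo(3)=2, fibo(4)=3, fibo(5)=5, fibo(6)=8, fibo(7)=13
= 13


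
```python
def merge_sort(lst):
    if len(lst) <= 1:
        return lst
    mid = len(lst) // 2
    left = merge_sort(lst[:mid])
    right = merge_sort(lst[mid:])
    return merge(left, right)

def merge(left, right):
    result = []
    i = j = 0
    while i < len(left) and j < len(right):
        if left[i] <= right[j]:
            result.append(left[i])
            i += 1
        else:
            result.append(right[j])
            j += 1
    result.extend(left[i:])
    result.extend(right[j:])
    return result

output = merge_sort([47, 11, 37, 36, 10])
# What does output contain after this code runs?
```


merge_sort([47, 11, 37, 36, 10])
Split into [47, 11] and [37, 36, 10]
Left sorted: [11, 47]
Right sorted: [10, 36, 37]
Merge [11, 47] and [10, 36, 37]
= [10, 11, 36, 37, 47]


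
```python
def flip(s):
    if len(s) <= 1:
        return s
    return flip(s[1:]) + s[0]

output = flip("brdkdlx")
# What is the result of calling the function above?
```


flip("brdkdlx")
= flip("rdkdlx") + "b"
= flip("dkdlx") + "r" + "b"
= flip("kdlx") + "d" + "r" + "b"
= flip("dlx") + "k" + "d" + "r" + "b"
= flip("lx") + "d" + "k" + "d" + "r" + "b"
= flip("x") + "l" + "d" + "k" + "d" + "r" + "b"
= "x" + "l" + "d" + "k" + "d" + "r" + "b"
= "xldkdrb"


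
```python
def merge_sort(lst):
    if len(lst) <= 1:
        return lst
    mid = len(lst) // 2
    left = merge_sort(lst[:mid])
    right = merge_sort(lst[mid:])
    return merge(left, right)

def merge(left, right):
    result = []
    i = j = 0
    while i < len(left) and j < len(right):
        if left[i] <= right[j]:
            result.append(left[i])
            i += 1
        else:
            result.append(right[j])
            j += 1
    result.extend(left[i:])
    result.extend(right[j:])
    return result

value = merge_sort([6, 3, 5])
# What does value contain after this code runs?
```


merge_sort([6, 3, 5])
Split into [6] and [3, 5]
Left sorted: [6]
Right sorted: [3, 5]
Merge [6] and [3, 5]
= [3, 5, 6]


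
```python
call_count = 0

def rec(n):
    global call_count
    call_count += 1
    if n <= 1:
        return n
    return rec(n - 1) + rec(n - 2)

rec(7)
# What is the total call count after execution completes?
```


rec(7) calls rec(6) and rec(5); each non-base call branches into two more.
Let C(k) = total number of calls made by rec(k), including the call to rec(k) itself.
Base cases: C(0) = 1, C(1) = 1
Recurrence: C(k) = 1 + C(k-1) + C(k-2)
  C(2) = 1 + C(1) + C(0) = 1 + 1 + 1 = 3
  C(3) = 1 + C(2) + C(1) = 1 + 3 + 1 = 5
  C(4) = 1 + C(3) + C(2) = 1 + 5 + 3 = 9
  C(5) = 1 + C(4) + C(3) = 1 + 9 + 5 = 15
  C(6) = 1 + C(5) + C(4) = 1 + 15 + 9 = 25
  C(7) = 1 + C(6) + C(5) = 1 + 25 + 15 = 41
Total calls = C(7) = 41


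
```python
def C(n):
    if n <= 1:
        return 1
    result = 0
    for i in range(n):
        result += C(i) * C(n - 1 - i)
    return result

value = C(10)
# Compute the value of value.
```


C(10)
= sum of C(i) * C(10-1-i) for i in 0..9
First compute sub-values bottom-up:
  C(0) = 1, C(1) = 1
  C(2) = 1*1 + 1*1 = 2
  C(3) = 1*2 + 1*1 + 2*1 = 5
  C(4) = 1*5 + 1*2 + 2*1 + 5*1 = 14
  C(5) = 1*14 + 1*5 + 2*2 + 5*1 + 14*1 = 42
  C(6) = 1*42 + 1*14 + 2*5 + 5*2 + 14*1 + 42*1 = 132
  C(7) = 1*132 + 1*42 + 2*14 + 5*5 + 14*2 + 42*1 + 132*1 = 429
  C(8) = 1*429 + 1*132 + 2*42 + 5*14 + 14*5 + 42*2 + 132*1 + 429*1 = 1430
  C(9) = 1*1430 + 1*429 + 2*132 + 5*42 + 14*14 + 42*5 + 132*2 + 429*1 + 1430*1 = 4862
Now C(10):
  C(0)*C(9) = 1*4862 = 4862
  C(1)*C(8) = 1*1430 = 1430
  C(2)*C(7) = 2*429 = 858
  C(3)*C(6) = 5*132 = 660
  C(4)*C(5) = 14*42 = 588
  C(5)*C(4) = 42*14 = 588
  C(6)*C(3) = 132*5 = 660
  C(7)*C(2) = 429*2 = 858
  C(8)*C(1) = 1430*1 = 1430
  C(9)*C(0) = 4862*1 = 4862
= 4862 + 1430 + 858 + 660 + 588 + 588 + 660 + 858 + 1430 + 4862
= 16796


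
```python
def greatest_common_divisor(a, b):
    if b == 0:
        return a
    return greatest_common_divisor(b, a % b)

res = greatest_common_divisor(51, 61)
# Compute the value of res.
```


greatest_common_divisor(51, 61)
= greatest_common_divisor(61, 51 % 61) = greatest_common_divisor(61, 51)
= greatest_common_divisor(51, 61 % 51) = greatest_common_divisor(51, 10)
= greatest_common_divisor(10, 51 % 10) = greatest_common_divisor(10, 1)
= greatest_common_divisor(1, 10 % 1) = greatest_common_divisor(1, 0)
b == 0, return a = 1


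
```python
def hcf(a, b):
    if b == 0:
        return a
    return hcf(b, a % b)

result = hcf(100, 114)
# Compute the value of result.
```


hcf(100, 114)
= hcf(114, 100 % 114) = hcf(114, 100)
= hcf(100, 114 % 100) = hcf(100, 14)
= hcf(14, 100 % 14) = hcf(14, 2)
= hcf(2, 14 % 2) = hcf(2, 0)
b == 0, return a = 2


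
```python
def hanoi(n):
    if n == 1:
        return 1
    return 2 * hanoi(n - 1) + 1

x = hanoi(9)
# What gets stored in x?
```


hanoi(9)
= 2 * hanoi(8) + 1
= 2 * (2 * hanoi(7) + 1) + 1
= 2 * (2 * (2 * hanoi(6) + 1) + 1) + 1
= 2 * (2 * (2 * (2 * hanoi(5) + 1) + 1) + 1) + 1
= 2 * (2 * (2 * (2 * (2 * hanoi(4) + 1) + 1) + 1) + 1) + 1
= 2 * (2 * (2 * (2 * (2 * (2 * hanoi(3) + 1) + 1) + 1) + 1) + 1) + 1
= 2 * (2 * (2 * (2 * (2 * (2 * (2 * hanoi(2) + 1) + 1) + 1) + 1) + 1) + 1) + 1
= 2 * (2 * (2 * (2 * (2 * (2 * (2 * (2 * hanoi(1) + 1) + 1) + 1) + 1) + 1) + 1) + 1) + 1
Now compute bottom-up:
hanoi(1) = 1
hanoi(2) = 2 * 1 + 1 = 3
hanoi(3) = 2 * 3 + 1 = 7
hanoi(4) = 2 * 7 + 1 = 15
hanoi(5) = 2 * 15 + 1 = 31
hanoi(6) = 2 * 31 + 1 = 63
hanoi(7) = 2 * 63 + 1 = 127
hanoi(8) = 2 * 127 + 1 = 255
hanoi(9) = 2 * 255 + 1 = 511
= 511


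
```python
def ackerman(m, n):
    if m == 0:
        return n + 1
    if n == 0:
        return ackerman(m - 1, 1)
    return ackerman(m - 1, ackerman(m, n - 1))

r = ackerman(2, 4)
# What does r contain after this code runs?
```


ackerman(2, 4)
= ackerman(1, ackerman(2, 3))
First compute ackerman(2, 3) = 9
= ackerman(1, 9)
= 11


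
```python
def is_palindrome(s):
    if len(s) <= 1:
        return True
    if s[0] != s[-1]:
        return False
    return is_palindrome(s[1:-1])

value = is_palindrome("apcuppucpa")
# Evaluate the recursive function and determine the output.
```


is_palindrome("apcuppucpa")
"apcuppucpa": s[0]='a' == s[-1]='a' -> is_palindrome("pcuppucp")
"pcuppucp": s[0]='p' == s[-1]='p' -> is_palindrome("cuppuc")
"cuppuc": s[0]='c' == s[-1]='c' -> is_palindrome("uppu")
"uppu": s[0]='u' == s[-1]='u' -> is_palindrome("pp")
"pp": s[0]='p' == s[-1]='p' -> is_palindrome("")
"": len <= 1 -> True
= True


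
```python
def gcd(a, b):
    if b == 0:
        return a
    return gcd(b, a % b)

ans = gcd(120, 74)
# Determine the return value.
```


gcd(120, 74)
= gcd(74, 120 % 74) = gcd(74, 46)
= gcd(46, 74 % 46) = gcd(46, 28)
= gcd(28, 46 % 28) = gcd(28, 18)
= gcd(18, 28 % 18) = gcd(18, 10)
= gcd(10, 18 % 10) = gcd(10, 8)
= gcd(8, 10 % 8) = gcd(8, 2)
= gcd(2, 8 % 2) = gcd(2, 0)
b == 0, return a = 2


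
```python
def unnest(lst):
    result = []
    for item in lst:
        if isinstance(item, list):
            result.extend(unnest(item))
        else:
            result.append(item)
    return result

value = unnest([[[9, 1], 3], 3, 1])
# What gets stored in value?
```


unnest([[[9, 1], 3], 3, 1])
Processing each element:
  [[9, 1], 3] is a list -> unnest recursively -> [9, 1, 3]
  3 is not a list -> append 3
  1 is not a list -> append 1
= [9, 1, 3, 3, 1]


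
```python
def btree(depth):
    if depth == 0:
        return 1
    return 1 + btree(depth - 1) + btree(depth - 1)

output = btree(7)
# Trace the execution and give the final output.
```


btree(7)
= 1 + btree(6) + btree(6)
= 1 + 2 * btree(6)
btree(k) = 2^(k+1) - 1
btree(0) = 1
btree(1) = 3
btree(2) = 7
btree(3) = 15
btree(4) = 31
btree(7) = 2^8 - 1 = 255


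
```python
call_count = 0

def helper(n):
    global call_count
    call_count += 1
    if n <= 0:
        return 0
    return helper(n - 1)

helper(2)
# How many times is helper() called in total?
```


helper(2) calls helper(1) calls ... calls helper(0)
Total calls: 2 + 1 (for base case) = 3


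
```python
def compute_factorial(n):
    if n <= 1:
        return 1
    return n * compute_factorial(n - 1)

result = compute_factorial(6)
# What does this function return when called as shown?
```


compute_factorial(6)
= 6 * compute_factorial(5)
= 6 * 5 * compute_factorial(4)
= 6 * 5 * 4 * compute_factorial(3)
= 6 * 5 * 4 * 3 * compute_factorial(2)
= 6 * 5 * 4 * 3 * 2 * compute_factorial(1)
= 6 * 5 * 4 * 3 * 2 * 1
= 720


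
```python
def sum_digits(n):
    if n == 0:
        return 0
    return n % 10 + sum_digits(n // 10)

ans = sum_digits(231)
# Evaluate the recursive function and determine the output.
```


sum_digits(231)
= 1 + sum_digits(23)
= 1 + 3 + sum_digits(2)
= 1 + 3 + 2 + sum_digits(0)
= 1 + 3 + 2 + 0
= 6


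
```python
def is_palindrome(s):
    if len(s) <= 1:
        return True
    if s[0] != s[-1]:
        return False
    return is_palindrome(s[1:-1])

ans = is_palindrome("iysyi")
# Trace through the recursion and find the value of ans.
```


is_palindrome("iysyi")
"iysyi": s[0]='i' == s[-1]='i' -> is_palindrome("ysy")
"ysy": s[0]='y' == s[-1]='y' -> is_palindrome("s")
"s": len <= 1 -> True
= True


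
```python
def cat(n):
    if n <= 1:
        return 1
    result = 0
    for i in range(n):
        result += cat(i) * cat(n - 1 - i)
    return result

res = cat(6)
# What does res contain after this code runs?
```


cat(6)
= sum of cat(i) * cat(6-1-i) for i in 0..5
First compute sub-values bottom-up:
  cat(0) = 1, cat(1) = 1
  cat(2) = 1*1 + 1*1 = 2
  cat(3) = 1*2 + 1*1 + 2*1 = 5
  cat(4) = 1*5 + 1*2 + 2*1 + 5*1 = 14
  cat(5) = 1*14 + 1*5 + 2*2 + 5*1 + 14*1 = 42
Now cat(6):
  cat(0)*cat(5) = 1*42 = 42
  cat(1)*cat(4) = 1*14 = 14
  cat(2)*cat(3) = 2*5 = 10
  cat(3)*cat(2) = 5*2 = 10
  cat(4)*cat(1) = 14*1 = 14
  cat(5)*cat(0) = 42*1 = 42
= 42 + 14 + 10 + 10 + 14 + 42
= 132
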